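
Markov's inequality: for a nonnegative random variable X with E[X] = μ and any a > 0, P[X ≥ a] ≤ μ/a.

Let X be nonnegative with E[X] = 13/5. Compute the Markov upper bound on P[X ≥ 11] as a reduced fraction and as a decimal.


μ = E[X] = 13/5, a = 11.
Markov: P[X ≥ 11] ≤ μ/a = (13/5)/11 = 13/55.
Numerically: ≈ 0.236364.
(Since a = 11 > μ = 2.600000, the bound 13/55 is < 1 and informative.)

P[X ≥ 11] ≤ 13/55 ≈ 0.236364.


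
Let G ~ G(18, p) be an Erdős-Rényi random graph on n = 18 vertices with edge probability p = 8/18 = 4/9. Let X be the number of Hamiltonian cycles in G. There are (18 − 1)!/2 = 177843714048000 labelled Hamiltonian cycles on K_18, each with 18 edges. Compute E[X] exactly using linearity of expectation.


K_18 has (18 − 1)!/2 = 177843714048000 labelled Hamiltonian cycles.
For each such Hamiltonian cycle H, let X_H = 1 if all 18 edges of H are present in G. Then P[X_H = 1] = p^{18} = (4/9)^{18} = 68719476736/150094635296999121.
Summing the indicators: E[X] = Σ_H E[X_H] = 177843714048000 · p^{18} = 177843714048000 · 68719476736/150094635296999121 = 16764508875398316032000/205891132094649.
Numerically: E[X] ≈ 8.14241e+07.

E[X] = 177843714048000 · (4/9)^{18} = 16764508875398316032000/205891132094649 ≈ 8.14241e+07.


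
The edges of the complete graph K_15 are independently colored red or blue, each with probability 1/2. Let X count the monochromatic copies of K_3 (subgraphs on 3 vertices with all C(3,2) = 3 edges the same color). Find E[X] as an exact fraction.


Let X = Σ_S X_S over the C(15, 3) = 455 subsets S of size 3, where X_S = 1 if the K_3 on S is monochromatic.
For a fixed S, the K_3 on S has C(3, 2) = 3 edges. P[all 3 edges red] = (1/2)^3, and likewise for blue, so P[monochromatic] = 2·(1/2)^3 = 2^{1 − 3} = 1/4.
By linearity of expectation: E[X] = C(15, 3) · 2^{1 − 3} = 455 · 1/4 = 455/4.
Numerically: E[X] ≈ 113.750.

E[X] = C(15,3)·2^(1−C(3,2)) = 455/4 ≈ 113.750.


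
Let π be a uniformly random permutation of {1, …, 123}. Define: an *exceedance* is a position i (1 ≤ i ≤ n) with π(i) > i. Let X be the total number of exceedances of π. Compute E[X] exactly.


Write X = Σ_{i=1}^{123} X_i, where X_i = 1_{π(i) > i}.
For each fixed i, π(i) is uniform over {1, …, 123} (marginal of a uniform permutation), so P[π(i) > i] = (n − i)/n. Summing: Σ_{i=1}^{123} (n − i)/n = (0 + 1 + … + 122)/123 = 123(123 − 1)/(2·123) = (123 − 1)/2.
Hence E[X] = Σ_{i=1}^{123} (123 − i)/123 = 61 ≈ 61.000.

E[X] = 61 = 61.000.


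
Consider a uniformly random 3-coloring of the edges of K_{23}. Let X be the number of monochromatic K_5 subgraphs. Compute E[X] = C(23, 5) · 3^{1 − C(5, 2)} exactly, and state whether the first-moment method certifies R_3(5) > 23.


E[X] = C(23, 5) · 3^{1 − 10} = 33649 · 3^{−9} = 33649/19683.
As a reduced fraction: E[X] = 33649/19683 ≈ 1.710.
Is E[X] < 1? NO.
Since E[X] ≥ 1, the first-moment bound is inconclusive at n = 23; it does NOT by itself certify R_3(5) > 23.

E[X] = 33649/19683 ≈ 1.710; E[X] ≥ 1; first-moment method inconclusive here.


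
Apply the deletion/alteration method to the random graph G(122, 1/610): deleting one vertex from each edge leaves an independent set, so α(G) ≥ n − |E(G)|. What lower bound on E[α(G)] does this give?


E[|E(G)|] = C(122, 2)·p = 7381 · (1/610) = 121/10.
E[α(G)] ≥ n − E[|E(G)|] = 122 − 121/10 = 1099/10.
Numerically: ≈ 109.900000.
(This is only a lower bound; the true E[α(G)] may be larger.)

E[α(G)] ≥ 1099/10 ≈ 109.900000.


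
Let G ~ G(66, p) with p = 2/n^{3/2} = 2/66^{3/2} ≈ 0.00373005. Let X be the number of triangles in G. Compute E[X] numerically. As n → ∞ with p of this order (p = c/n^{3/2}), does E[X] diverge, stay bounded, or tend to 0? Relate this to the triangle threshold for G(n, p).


Number of potential triangles: C(66, 3) = 45760.
Each occurs with probability p³ ≈ (0.00373005)³ ≈ 5.18970028e-08.
By linearity: E[X] = C(66, 3)·p³ ≈ 45760 · 5.18970028e-08 ≈ 0.002375.
Since α = 3/2 > 1, p = c/n^{3/2} = o(1/n) is below the triangle threshold p ~ 1/n. Asymptotically E[X] ~ (c³/6)·n^{3(1−α)} = (2³/6)·n^{-1.5} → 0, so by Markov's inequality G has no triangles w.h.p.

E[X] ≈ 0.002375; in regime p = Θ(1/n^{3/2}) E[X] tends to 0 (below the triangle threshold p ~ 1/n).


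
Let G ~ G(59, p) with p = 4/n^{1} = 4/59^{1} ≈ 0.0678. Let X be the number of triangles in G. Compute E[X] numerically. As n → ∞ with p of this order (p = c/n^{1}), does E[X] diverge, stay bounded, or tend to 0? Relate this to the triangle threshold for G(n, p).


Number of potential triangles: C(59, 3) = 32509.
Each occurs with probability p³ ≈ (0.0678)³ ≈ 3.11619e-04.
By linearity: E[X] = C(59, 3)·p³ ≈ 32509 · 3.11619e-04 ≈ 10.130.
Here α = 1, so p = 4/n is exactly at the triangle threshold p ~ 1/n. Asymptotically E[X] → c³/6 = 4³/6 = 32/3 ≈ 10.667, a bounded constant. In this regime the triangle count is asymptotically Poisson(c³/6).

E[X] ≈ 10.130; in regime p = Θ(1/n^{1}) E[X] stays bounded (at the triangle threshold p ~ 1/n).


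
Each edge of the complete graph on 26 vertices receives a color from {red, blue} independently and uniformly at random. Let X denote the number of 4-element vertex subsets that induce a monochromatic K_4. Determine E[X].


Let X = Σ_S X_S over the C(26, 4) = 14950 subsets S of size 4, where X_S = 1 if the K_4 on S is monochromatic.
For a fixed S, the K_4 on S has C(4, 2) = 6 edges. P[all 6 edges red] = (1/2)^6, and likewise for blue, so P[monochromatic] = 2·(1/2)^6 = 2^{1 − 6} = 1/32.
By linearity: E[X] = C(26, 4) · 2^{1 − 6} = 14950 · 1/32 = 7475/16.
Numerically: E[X] ≈ 467.188.

E[X] = C(26,4)·2^(1−C(4,2)) = 7475/16 ≈ 467.188.


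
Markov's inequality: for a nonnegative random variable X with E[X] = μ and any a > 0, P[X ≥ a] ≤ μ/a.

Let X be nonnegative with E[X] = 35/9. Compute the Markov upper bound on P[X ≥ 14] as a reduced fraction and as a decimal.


μ = E[X] = 35/9, a = 14.
Markov: P[X ≥ 14] ≤ μ/a = (35/9)/14 = 5/18.
Numerically: ≈ 0.278.
(Since a = 14 > μ = 3.889, the bound 5/18 is < 1 and informative.)

P[X ≥ 14] ≤ 5/18 ≈ 0.278.


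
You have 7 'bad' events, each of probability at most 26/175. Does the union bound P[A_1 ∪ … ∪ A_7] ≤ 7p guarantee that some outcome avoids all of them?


Union bound: P[∪_{i=1}^{7} A_i] ≤ Σ_i P[A_i] ≤ 7·p = 7·(26/175) = 26/25.
Numerically: 26/25 ≈ 1.040000.
Is 26/25 < 1? NO.
Since the bound 26/25 is ≥ 1, the union bound is uninformative here; it does NOT by itself certify existence.

7·p = 26/25 ≈ 1.040000; existence NOT certified by the union bound.


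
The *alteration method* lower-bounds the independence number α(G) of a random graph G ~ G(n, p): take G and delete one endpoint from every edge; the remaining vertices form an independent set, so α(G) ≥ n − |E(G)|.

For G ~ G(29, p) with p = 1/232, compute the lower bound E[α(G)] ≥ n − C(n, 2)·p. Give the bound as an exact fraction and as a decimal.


E[|E(G)|] = C(29, 2)·p = 406 · (1/232) = 7/4.
E[α(G)] ≥ n − E[|E(G)|] = 29 − 7/4 = 109/4.
Numerically: ≈ 27.250000.
(This is only a lower bound; the true E[α(G)] may be larger.)

E[α(G)] ≥ 109/4 ≈ 27.250000.


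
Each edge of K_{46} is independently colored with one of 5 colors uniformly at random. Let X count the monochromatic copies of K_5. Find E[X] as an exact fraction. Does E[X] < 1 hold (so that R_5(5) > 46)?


E[X] = C(46, 5) · 5^{1 − 10} = 1370754 · 5^{−9} = 1370754/1953125.
As a reduced fraction: E[X] = 1370754/1953125 ≈ 0.70183.
Is E[X] < 1? YES.
Since E[X] < 1, there exists a 5-coloring of K_{46} with no monochromatic K_5; hence R_5(5) > 46.

E[X] = 1370754/1953125 ≈ 0.70183; E[X] < 1, so R_5(5) > 46.


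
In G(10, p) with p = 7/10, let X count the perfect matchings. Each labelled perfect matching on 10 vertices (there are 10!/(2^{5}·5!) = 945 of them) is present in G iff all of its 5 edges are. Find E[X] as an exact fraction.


K_10 has 10!/(2^{5}·5!) = 945 labelled perfect matchings.
For each such perfect matching H, let X_H = 1 if all 5 edges of H are present in G. Then P[X_H = 1] = p^{5} = (7/10)^{5} = 16807/100000.
By linearity of expectation: E[X] = Σ_H E[X_H] = 945 · p^{5} = 945 · 16807/100000 = 3176523/20000.
Numerically: E[X] ≈ 158.83.

E[X] = 945 · (7/10)^{5} = 3176523/20000 ≈ 158.83.


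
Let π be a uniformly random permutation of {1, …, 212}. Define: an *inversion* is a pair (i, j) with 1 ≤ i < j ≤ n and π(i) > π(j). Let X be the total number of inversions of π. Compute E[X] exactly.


Write X = Σ X_I over the C(212, 2) = 22366 pairs i < j, with X_I the indicator of one inversion.
There are 22366 indicators.
For each fixed pair i < j, the values π(i) and π(j) are two distinct elements of {1, …, 212} in uniformly random order; by symmetry P[π(i) > π(j)] = 1/2.
By linearity: E[X] = 22366 · (1/2) = C(212, 2) · (1/2) = 22366/2 = 11183 ≈ 11183.0000.

E[X] = 11183 = 11183.0000.


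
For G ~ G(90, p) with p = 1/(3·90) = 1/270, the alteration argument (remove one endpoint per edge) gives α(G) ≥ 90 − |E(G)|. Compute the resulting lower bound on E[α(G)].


E[|E(G)|] = C(90, 2)·p = 4005 · (1/270) = 89/6.
E[α(G)] ≥ n − E[|E(G)|] = 90 − 89/6 = 451/6.
Numerically: ≈ 75.166667.
(This is only a lower bound; the true E[α(G)] may be larger.)

E[α(G)] ≥ 451/6 ≈ 75.166667.


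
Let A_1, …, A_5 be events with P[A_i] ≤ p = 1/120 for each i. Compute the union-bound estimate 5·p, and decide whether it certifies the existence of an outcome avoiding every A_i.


Union bound: P[∪_{i=1}^{5} A_i] ≤ Σ_i P[A_i] ≤ 5·p = 5·(1/120) = 1/24.
Numerically: 1/24 ≈ 0.0416667.
Is 1/24 < 1? YES.
Since P[∪ A_i] ≤ 1/24 < 1, the complement has P[∩ A_i^c] ≥ 1 − 1/24 = 23/24 > 0, so some outcome avoids every A_i.

5·p = 1/24 ≈ 0.0416667; existence CERTIFIED by the union bound.


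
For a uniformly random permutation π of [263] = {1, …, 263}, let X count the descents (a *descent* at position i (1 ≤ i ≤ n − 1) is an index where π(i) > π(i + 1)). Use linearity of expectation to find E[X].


Write X = Σ X_I over i = 1, …, 262, with X_I the indicator of one descent.
There are 262 indicators.
For each fixed i, the pair (π(i), π(i+1)) is a uniformly random ordered pair of distinct values from {1, …, 263}; by symmetry P[π(i) > π(i+1)] = 1/2.
By linearity: E[X] = 262 · (1/2) = (263 − 1) · (1/2) = 131 ≈ 131.000000.

E[X] = 131 = 131.000000.


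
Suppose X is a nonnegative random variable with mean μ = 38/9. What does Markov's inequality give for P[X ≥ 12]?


μ = E[X] = 38/9, a = 12.
Markov: P[X ≥ 12] ≤ μ/a = (38/9)/12 = 19/54.
Numerically: ≈ 0.35185.
(Since a = 12 > μ = 4.22222, the bound 19/54 is < 1 and informative.)

P[X ≥ 12] ≤ 19/54 ≈ 0.35185.


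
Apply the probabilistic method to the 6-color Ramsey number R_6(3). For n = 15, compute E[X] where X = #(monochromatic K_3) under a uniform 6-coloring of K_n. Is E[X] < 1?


E[X] = C(15, 3) · 6^{1 − 3} = 455 · 6^{−2} = 455/36.
As a reduced fraction: E[X] = 455/36 ≈ 12.63889.
Is E[X] < 1? NO.
Since E[X] ≥ 1, the first-moment bound is inconclusive at n = 15; it does NOT by itself certify R_6(3) > 15.

E[X] = 455/36 ≈ 12.63889; E[X] ≥ 1; first-moment method inconclusive here.


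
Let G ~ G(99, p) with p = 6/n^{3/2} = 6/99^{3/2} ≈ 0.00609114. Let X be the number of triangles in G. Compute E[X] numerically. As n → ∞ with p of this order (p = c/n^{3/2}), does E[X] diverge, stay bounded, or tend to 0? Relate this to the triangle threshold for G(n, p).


Number of potential triangles: C(99, 3) = 156849.
Each occurs with probability p³ ≈ (0.00609114)³ ≈ 2.25993202e-07.
By linearity: E[X] = C(99, 3)·p³ ≈ 156849 · 2.25993202e-07 ≈ 0.035447.
Since α = 3/2 > 1, p = c/n^{3/2} = o(1/n) is below the triangle threshold p ~ 1/n. Asymptotically E[X] ~ (c³/6)·n^{3(1−α)} = (6³/6)·n^{-1.5} → 0, so by Markov's inequality G has no triangles w.h.p.

E[X] ≈ 0.035447; in regime p = Θ(1/n^{3/2}) E[X] tends to 0 (below the triangle threshold p ~ 1/n).


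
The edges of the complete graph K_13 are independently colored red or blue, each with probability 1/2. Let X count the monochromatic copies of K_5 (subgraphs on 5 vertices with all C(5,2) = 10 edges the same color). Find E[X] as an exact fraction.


Let X = Σ_S X_S over the C(13, 5) = 1287 subsets S of size 5, where X_S = 1 if the K_5 on S is monochromatic.
For a fixed S, the K_5 on S has C(5, 2) = 10 edges. P[all 10 edges red] = (1/2)^10, and likewise for blue, so P[monochromatic] = 2·(1/2)^10 = 2^{1 − 10} = 1/512.
Summing: E[X] = C(13, 5) · 2^{1 − 10} = 1287 · 1/512 = 1287/512.
Numerically: E[X] ≈ 2.51367.

E[X] = C(13,5)·2^(1−C(5,2)) = 1287/512 ≈ 2.51367.


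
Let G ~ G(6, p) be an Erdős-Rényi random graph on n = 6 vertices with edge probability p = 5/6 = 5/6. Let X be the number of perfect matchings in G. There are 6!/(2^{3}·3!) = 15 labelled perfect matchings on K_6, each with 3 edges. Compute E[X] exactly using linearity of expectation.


K_6 has 6!/(2^{3}·3!) = 15 labelled perfect matchings.
For each such perfect matching H, let X_H = 1 if all 3 edges of H are present in G. Then P[X_H = 1] = p^{3} = (5/6)^{3} = 125/216.
By linearity: E[X] = Σ_H E[X_H] = 15 · p^{3} = 15 · 125/216 = 625/72.
Numerically: E[X] ≈ 8.6806.

E[X] = 15 · (5/6)^{3} = 625/72 ≈ 8.6806.


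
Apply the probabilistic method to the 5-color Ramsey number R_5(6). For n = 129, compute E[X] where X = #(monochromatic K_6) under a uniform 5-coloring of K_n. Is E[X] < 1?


E[X] = C(129, 6) · 5^{1 − 15} = 5688177600 · 5^{−14} = 5688177600/6103515625.
As a reduced fraction: E[X] = 227527104/244140625 ≈ 0.9320.
Is E[X] < 1? YES.
Since E[X] < 1, there exists a 5-coloring of K_{129} with no monochromatic K_6; hence R_5(6) > 129.

E[X] = 227527104/244140625 ≈ 0.9320; E[X] < 1, so R_5(6) > 129.


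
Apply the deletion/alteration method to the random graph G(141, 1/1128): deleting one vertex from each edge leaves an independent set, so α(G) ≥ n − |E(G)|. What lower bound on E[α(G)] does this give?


E[|E(G)|] = C(141, 2)·p = 9870 · (1/1128) = 35/4.
E[α(G)] ≥ n − E[|E(G)|] = 141 − 35/4 = 529/4.
Numerically: ≈ 132.2500.
(This is only a lower bound; the true E[α(G)] may be larger.)

E[α(G)] ≥ 529/4 ≈ 132.2500.


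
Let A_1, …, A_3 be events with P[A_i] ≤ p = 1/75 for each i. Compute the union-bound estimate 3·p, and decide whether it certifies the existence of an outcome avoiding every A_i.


Union bound: P[∪_{i=1}^{3} A_i] ≤ Σ_i P[A_i] ≤ 3·p = 3·(1/75) = 1/25.
Numerically: 1/25 ≈ 0.040000.
Is 1/25 < 1? YES.
Since P[∪ A_i] ≤ 1/25 < 1, the complement has P[∩ A_i^c] ≥ 1 − 1/25 = 24/25 > 0, so some outcome avoids every A_i.

3·p = 1/25 ≈ 0.040000; existence CERTIFIED by the union bound.


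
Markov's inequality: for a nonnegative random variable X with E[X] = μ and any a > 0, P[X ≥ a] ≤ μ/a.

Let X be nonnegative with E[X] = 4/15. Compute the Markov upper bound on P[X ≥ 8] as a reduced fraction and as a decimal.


μ = E[X] = 4/15, a = 8.
Markov: P[X ≥ 8] ≤ μ/a = (4/15)/8 = 1/30.
Numerically: ≈ 0.03333.
(Since a = 8 > μ = 0.26667, the bound 1/30 is < 1 and informative.)

P[X ≥ 8] ≤ 1/30 ≈ 0.03333.


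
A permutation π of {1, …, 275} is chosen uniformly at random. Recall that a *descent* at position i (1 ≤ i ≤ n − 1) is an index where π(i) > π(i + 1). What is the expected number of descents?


Write X = Σ X_I over i = 1, …, 274, with X_I the indicator of one descent.
There are 274 indicators.
For each fixed i, the pair (π(i), π(i+1)) is a uniformly random ordered pair of distinct values from {1, …, 275}; by symmetry P[π(i) > π(i+1)] = 1/2.
By linearity: E[X] = 274 · (1/2) = (275 − 1) · (1/2) = 137 ≈ 137.000.

E[X] = 137 = 137.000.


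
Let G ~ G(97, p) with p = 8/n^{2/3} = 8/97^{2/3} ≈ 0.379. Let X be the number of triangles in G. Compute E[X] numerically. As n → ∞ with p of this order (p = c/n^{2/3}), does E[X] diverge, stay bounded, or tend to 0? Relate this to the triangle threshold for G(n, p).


Number of potential triangles: C(97, 3) = 147440.
Each occurs with probability p³ ≈ (0.379)³ ≈ 5.44160e-02.
By linearity: E[X] = C(97, 3)·p³ ≈ 147440 · 5.44160e-02 ≈ 8023.093.
Since α = 2/3 < 1, p = c/n^{2/3} ≫ 1/n is above the triangle threshold p ~ 1/n. Asymptotically E[X] ~ (c³/6)·n^{3(1−α)} = (8³/6)·n^{1} → ∞; triangles are abundant w.h.p.

E[X] ≈ 8023.093; in regime p = Θ(1/n^{2/3}) E[X] diverges (above the triangle threshold p ~ 1/n).


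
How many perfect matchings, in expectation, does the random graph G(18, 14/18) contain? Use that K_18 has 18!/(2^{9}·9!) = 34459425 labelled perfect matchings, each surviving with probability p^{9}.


K_18 has 18!/(2^{9}·9!) = 34459425 labelled perfect matchings.
For each such perfect matching H, let X_H = 1 if all 9 edges of H are present in G. Then P[X_H = 1] = p^{9} = (7/9)^{9} = 40353607/387420489.
By linearity of expectation: E[X] = Σ_H E[X_H] = 34459425 · p^{9} = 34459425 · 40353607/387420489 = 17167433257975/4782969.
Numerically: E[X] ≈ 3.589e+06.

E[X] = 34459425 · (7/9)^{9} = 17167433257975/4782969 ≈ 3.589e+06.


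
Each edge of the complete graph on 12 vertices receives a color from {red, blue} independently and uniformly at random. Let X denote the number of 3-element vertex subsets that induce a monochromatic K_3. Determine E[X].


Let X = Σ_S X_S over the C(12, 3) = 220 subsets S of size 3, where X_S = 1 if the K_3 on S is monochromatic.
For a fixed S, the K_3 on S has C(3, 2) = 3 edges. P[all 3 edges red] = (1/2)^3, and likewise for blue, so P[monochromatic] = 2·(1/2)^3 = 2^{1 − 3} = 1/4.
By linearity of expectation: E[X] = C(12, 3) · 2^{1 − 3} = 220 · 1/4 = 55.
Numerically: E[X] ≈ 55.00000.

E[X] = C(12,3)·2^(1−C(3,2)) = 55 ≈ 55.00000.


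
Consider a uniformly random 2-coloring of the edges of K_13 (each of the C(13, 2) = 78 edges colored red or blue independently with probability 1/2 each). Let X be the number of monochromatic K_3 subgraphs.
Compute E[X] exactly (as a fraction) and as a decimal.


Let X = Σ_S X_S over the C(13, 3) = 286 subsets S of size 3, where X_S = 1 if the K_3 on S is monochromatic.
For a fixed S, the K_3 on S has C(3, 2) = 3 edges. P[all 3 edges red] = (1/2)^3, and likewise for blue, so P[monochromatic] = 2·(1/2)^3 = 2^{1 − 3} = 1/4.
By linearity of expectation: E[X] = C(13, 3) · 2^{1 − 3} = 286 · 1/4 = 143/2.
Numerically: E[X] ≈ 71.500000.

E[X] = C(13,3)·2^(1−C(3,2)) = 143/2 ≈ 71.500000.


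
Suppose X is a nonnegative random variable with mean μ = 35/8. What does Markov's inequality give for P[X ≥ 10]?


μ = E[X] = 35/8, a = 10.
Markov: P[X ≥ 10] ≤ μ/a = (35/8)/10 = 7/16.
Numerically: ≈ 0.437500.
(Since a = 10 > μ = 4.375000, the bound 7/16 is < 1 and informative.)

P[X ≥ 10] ≤ 7/16 ≈ 0.437500.


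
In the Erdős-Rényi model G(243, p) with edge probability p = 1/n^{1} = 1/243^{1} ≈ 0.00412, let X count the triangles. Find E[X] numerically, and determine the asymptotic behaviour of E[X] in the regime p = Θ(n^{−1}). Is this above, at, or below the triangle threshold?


Number of potential triangles: C(243, 3) = 2362041.
Each occurs with probability p³ ≈ (0.00412)³ ≈ 6.96917e-08.
By linearity: E[X] = C(243, 3)·p³ ≈ 2362041 · 6.96917e-08 ≈ 0.165.
Here α = 1, so p = 1/n is exactly at the triangle threshold p ~ 1/n. Asymptotically E[X] → c³/6 = 1³/6 = 1/6 ≈ 0.167, a bounded constant. In this regime the triangle count is asymptotically Poisson(c³/6).

E[X] ≈ 0.165; in regime p = Θ(1/n^{1}) E[X] stays bounded (at the triangle threshold p ~ 1/n).


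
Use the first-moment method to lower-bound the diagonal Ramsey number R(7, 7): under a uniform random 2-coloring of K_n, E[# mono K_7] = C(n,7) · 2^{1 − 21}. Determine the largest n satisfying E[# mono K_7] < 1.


We need C(n, 7) · 2^{1 − 21} < 1, i.e. C(n, 7) < 2^{21 − 1} = 1048576.
Check values of n near the boundary:
  n = 25: C(25, 7) = 480700; 480700 < 1048576? YES
  n = 26: C(26, 7) = 657800; 657800 < 1048576? YES
  n = 27: C(27, 7) = 888030; 888030 < 1048576? YES
  n = 28: C(28, 7) = 1184040; 1184040 < 1048576? NO
The largest n with C(n, 7) < 1048576 is n = 27 (where E[X] = 444015/524288 ≈ 0.84689). Hence R(7, 7) > 27, i.e. R(7, 7) ≥ 28.

Largest n = 27; hence R(7, 7) > 27.


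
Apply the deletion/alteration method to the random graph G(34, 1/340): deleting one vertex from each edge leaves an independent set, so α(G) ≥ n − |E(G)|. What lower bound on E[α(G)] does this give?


E[|E(G)|] = C(34, 2)·p = 561 · (1/340) = 33/20.
E[α(G)] ≥ n − E[|E(G)|] = 34 − 33/20 = 647/20.
Numerically: ≈ 32.350000.
(This is only a lower bound; the true E[α(G)] may be larger.)

E[α(G)] ≥ 647/20 ≈ 32.350000.


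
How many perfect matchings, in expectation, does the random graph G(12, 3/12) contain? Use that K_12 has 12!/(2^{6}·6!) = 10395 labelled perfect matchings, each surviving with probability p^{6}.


K_12 has 12!/(2^{6}·6!) = 10395 labelled perfect matchings.
For each such perfect matching H, let X_H = 1 if all 6 edges of H are present in G. Then P[X_H = 1] = p^{6} = (1/4)^{6} = 1/4096.
By linearity: E[X] = Σ_H E[X_H] = 10395 · p^{6} = 10395 · 1/4096 = 10395/4096.
Numerically: E[X] ≈ 2.53784.

E[X] = 10395 · (1/4)^{6} = 10395/4096 ≈ 2.53784.


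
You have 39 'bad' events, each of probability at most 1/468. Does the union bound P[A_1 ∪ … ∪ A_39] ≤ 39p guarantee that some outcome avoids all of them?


Union bound: P[∪_{i=1}^{39} A_i] ≤ Σ_i P[A_i] ≤ 39·p = 39·(1/468) = 1/12.
Numerically: 1/12 ≈ 0.0833333.
Is 1/12 < 1? YES.
Since P[∪ A_i] ≤ 1/12 < 1, the complement has P[∩ A_i^c] ≥ 1 − 1/12 = 11/12 > 0, so some outcome avoids every A_i.

39·p = 1/12 ≈ 0.0833333; existence CERTIFIED by the union bound.


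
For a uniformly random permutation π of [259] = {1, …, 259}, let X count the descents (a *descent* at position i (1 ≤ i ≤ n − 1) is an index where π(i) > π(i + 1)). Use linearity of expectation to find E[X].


Write X = Σ X_I over i = 1, …, 258, with X_I the indicator of one descent.
There are 258 indicators.
For each fixed i, the pair (π(i), π(i+1)) is a uniformly random ordered pair of distinct values from {1, …, 259}; by symmetry P[π(i) > π(i+1)] = 1/2.
By linearity: E[X] = 258 · (1/2) = (259 − 1) · (1/2) = 129 ≈ 129.000000.

E[X] = 129 = 129.000000.


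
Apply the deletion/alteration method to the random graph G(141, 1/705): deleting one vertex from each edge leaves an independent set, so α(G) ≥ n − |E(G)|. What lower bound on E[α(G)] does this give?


E[|E(G)|] = C(141, 2)·p = 9870 · (1/705) = 14.
E[α(G)] ≥ n − E[|E(G)|] = 141 − 14 = 127.
Numerically: ≈ 127.000000.
(This is only a lower bound; the true E[α(G)] may be larger.)

E[α(G)] ≥ 127 ≈ 127.000000.


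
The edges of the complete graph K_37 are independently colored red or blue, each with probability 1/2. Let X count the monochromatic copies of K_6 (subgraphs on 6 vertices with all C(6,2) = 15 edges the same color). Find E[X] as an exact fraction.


Let X = Σ_S X_S over the C(37, 6) = 2324784 subsets S of size 6, where X_S = 1 if the K_6 on S is monochromatic.
For a fixed S, the K_6 on S has C(6, 2) = 15 edges. P[all 15 edges red] = (1/2)^15, and likewise for blue, so P[monochromatic] = 2·(1/2)^15 = 2^{1 − 15} = 1/16384.
Summing: E[X] = C(37, 6) · 2^{1 − 15} = 2324784 · 1/16384 = 145299/1024.
Numerically: E[X] ≈ 141.894.

E[X] = C(37,6)·2^(1−C(6,2)) = 145299/1024 ≈ 141.894.


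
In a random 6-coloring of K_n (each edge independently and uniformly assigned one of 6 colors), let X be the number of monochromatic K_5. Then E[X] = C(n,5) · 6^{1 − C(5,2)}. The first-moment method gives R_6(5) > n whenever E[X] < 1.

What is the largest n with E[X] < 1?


We need C(n, 5) · 6^{1 − 10} < 1, i.e. C(n, 5) < 6^{10 − 1} = 10077696.
Check values of n near the boundary:
  n = 65: C(65, 5) = 8259888; 8259888 < 10077696? YES
  n = 66: C(66, 5) = 8936928; 8936928 < 10077696? YES
  n = 67: C(67, 5) = 9657648; 9657648 < 10077696? YES
  n = 68: C(68, 5) = 10424128; 10424128 < 10077696? NO
The largest n with C(n, 5) < 10077696 is n = 67 (where E[X] = 67067/69984 ≈ 0.9583190). Hence R_6(5) > 67, i.e. R_6(5) ≥ 68.

Largest n = 67; hence R_6(5) > 67.


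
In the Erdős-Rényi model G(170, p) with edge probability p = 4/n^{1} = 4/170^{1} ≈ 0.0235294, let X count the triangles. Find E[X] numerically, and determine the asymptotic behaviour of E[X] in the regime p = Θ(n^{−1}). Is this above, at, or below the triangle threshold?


Number of potential triangles: C(170, 3) = 804440.
Each occurs with probability p³ ≈ (0.0235294)³ ≈ 1.30266640e-05.
By linearity: E[X] = C(170, 3)·p³ ≈ 804440 · 1.30266640e-05 ≈ 10.479170.
Here α = 1, so p = 4/n is exactly at the triangle threshold p ~ 1/n. Asymptotically E[X] → c³/6 = 4³/6 = 32/3 ≈ 10.666667, a bounded constant. In this regime the triangle count is asymptotically Poisson(c³/6).

E[X] ≈ 10.479170; in regime p = Θ(1/n^{1}) E[X] stays bounded (at the triangle threshold p ~ 1/n).


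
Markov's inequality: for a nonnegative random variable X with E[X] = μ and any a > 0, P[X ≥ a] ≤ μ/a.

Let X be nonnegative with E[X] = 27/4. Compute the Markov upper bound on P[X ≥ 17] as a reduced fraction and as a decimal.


μ = E[X] = 27/4, a = 17.
Markov: P[X ≥ 17] ≤ μ/a = (27/4)/17 = 27/68.
Numerically: ≈ 0.397.
(Since a = 17 > μ = 6.750, the bound 27/68 is < 1 and informative.)

P[X ≥ 17] ≤ 27/68 ≈ 0.397.


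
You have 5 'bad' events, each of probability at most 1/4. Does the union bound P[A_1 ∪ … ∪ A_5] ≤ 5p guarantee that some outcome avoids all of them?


Union bound: P[∪_{i=1}^{5} A_i] ≤ Σ_i P[A_i] ≤ 5·p = 5·(1/4) = 5/4.
Numerically: 5/4 ≈ 1.25000.
Is 5/4 < 1? NO.
Since the bound 5/4 is ≥ 1, the union bound is uninformative here; it does NOT by itself certify existence.

5·p = 5/4 ≈ 1.25000; existence NOT certified by the union bound.


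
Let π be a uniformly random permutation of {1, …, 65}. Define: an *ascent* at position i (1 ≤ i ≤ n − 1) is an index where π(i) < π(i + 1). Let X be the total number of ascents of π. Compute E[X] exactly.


Write X = Σ X_I over i = 1, …, 64, with X_I the indicator of one ascent.
There are 64 indicators.
For each fixed i, the pair (π(i), π(i+1)) is a uniformly random ordered pair of distinct values from {1, …, 65}; by symmetry P[π(i) < π(i+1)] = 1/2.
By linearity: E[X] = 64 · (1/2) = (65 − 1) · (1/2) = 32 ≈ 32.000000.

E[X] = 32 = 32.000000.


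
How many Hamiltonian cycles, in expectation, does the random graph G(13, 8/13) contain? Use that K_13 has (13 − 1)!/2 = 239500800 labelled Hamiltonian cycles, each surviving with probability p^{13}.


K_13 has (13 − 1)!/2 = 239500800 labelled Hamiltonian cycles.
For each such Hamiltonian cycle H, let X_H = 1 if all 13 edges of H are present in G. Then P[X_H = 1] = p^{13} = (8/13)^{13} = 549755813888/302875106592253.
By linearity: E[X] = Σ_H E[X_H] = 239500800 · p^{13} = 239500800 · 549755813888/302875106592253 = 131666957230827110400/302875106592253.
Numerically: E[X] ≈ 4.35e+05.

E[X] = 239500800 · (8/13)^{13} = 131666957230827110400/302875106592253 ≈ 4.35e+05.


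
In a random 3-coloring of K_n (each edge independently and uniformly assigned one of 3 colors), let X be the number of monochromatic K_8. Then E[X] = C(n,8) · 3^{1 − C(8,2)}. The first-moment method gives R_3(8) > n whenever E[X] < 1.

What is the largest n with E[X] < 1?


We need C(n, 8) · 3^{1 − 28} < 1, i.e. C(n, 8) < 3^{28 − 1} = 7625597484987.
Check values of n near the boundary:
  n = 155: C(155, 8) = 6876747915675; 6876747915675 < 7625597484987? YES
  n = 156: C(156, 8) = 7248464019225; 7248464019225 < 7625597484987? YES
  n = 157: C(157, 8) = 7637643295425; 7637643295425 < 7625597484987? NO
  n = 158: C(158, 8) = 8044984271181; 8044984271181 < 7625597484987? NO
  n = 159: C(159, 8) = 8471208603429; 8471208603429 < 7625597484987? NO
The largest n with C(n, 8) < 7625597484987 is n = 156 (where E[X] = 805384891025/847288609443 ≈ 0.9505437). Hence R_3(8) > 156, i.e. R_3(8) ≥ 157.

Largest n = 156; hence R_3(8) > 156.


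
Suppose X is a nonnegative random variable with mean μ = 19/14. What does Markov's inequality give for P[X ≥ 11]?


μ = E[X] = 19/14, a = 11.
Markov: P[X ≥ 11] ≤ μ/a = (19/14)/11 = 19/154.
Numerically: ≈ 0.123377.
(Since a = 11 > μ = 1.357143, the bound 19/154 is < 1 and informative.)

P[X ≥ 11] ≤ 19/154 ≈ 0.123377.


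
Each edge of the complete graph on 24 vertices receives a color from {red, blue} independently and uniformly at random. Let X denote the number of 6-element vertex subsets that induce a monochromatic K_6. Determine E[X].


Let X = Σ_S X_S over the C(24, 6) = 134596 subsets S of size 6, where X_S = 1 if the K_6 on S is monochromatic.
For a fixed S, the K_6 on S has C(6, 2) = 15 edges. P[all 15 edges red] = (1/2)^15, and likewise for blue, so P[monochromatic] = 2·(1/2)^15 = 2^{1 − 15} = 1/16384.
Summing: E[X] = C(24, 6) · 2^{1 − 15} = 134596 · 1/16384 = 33649/4096.
Numerically: E[X] ≈ 8.215.

E[X] = C(24,6)·2^(1−C(6,2)) = 33649/4096 ≈ 8.215.


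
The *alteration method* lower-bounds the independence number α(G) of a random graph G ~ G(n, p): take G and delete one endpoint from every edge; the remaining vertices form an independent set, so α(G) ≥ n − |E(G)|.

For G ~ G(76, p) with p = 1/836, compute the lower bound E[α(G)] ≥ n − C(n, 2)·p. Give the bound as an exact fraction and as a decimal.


E[|E(G)|] = C(76, 2)·p = 2850 · (1/836) = 75/22.
E[α(G)] ≥ n − E[|E(G)|] = 76 − 75/22 = 1597/22.
Numerically: ≈ 72.59091.
(This is only a lower bound; the true E[α(G)] may be larger.)

E[α(G)] ≥ 1597/22 ≈ 72.59091.


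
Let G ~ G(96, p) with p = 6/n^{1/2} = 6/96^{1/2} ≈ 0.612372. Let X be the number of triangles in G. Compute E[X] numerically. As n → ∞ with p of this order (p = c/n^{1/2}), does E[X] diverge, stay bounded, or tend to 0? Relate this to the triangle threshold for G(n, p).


Number of potential triangles: C(96, 3) = 142880.
Each occurs with probability p³ ≈ (0.612372)³ ≈ 2.29639663e-01.
By linearity: E[X] = C(96, 3)·p³ ≈ 142880 · 2.29639663e-01 ≈ 32810.915105.
Since α = 1/2 < 1, p = c/n^{1/2} ≫ 1/n is above the triangle threshold p ~ 1/n. Asymptotically E[X] ~ (c³/6)·n^{3(1−α)} = (6³/6)·n^{1.5} → ∞; triangles are abundant w.h.p.

E[X] ≈ 32810.915105; in regime p = Θ(1/n^{1/2}) E[X] diverges (above the triangle threshold p ~ 1/n).


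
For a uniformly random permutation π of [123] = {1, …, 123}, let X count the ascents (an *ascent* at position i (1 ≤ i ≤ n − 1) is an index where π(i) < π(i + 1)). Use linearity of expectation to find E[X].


Write X = Σ X_I over i = 1, …, 122, with X_I the indicator of one ascent.
There are 122 indicators.
For each fixed i, the pair (π(i), π(i+1)) is a uniformly random ordered pair of distinct values from {1, …, 123}; by symmetry P[π(i) < π(i+1)] = 1/2.
By linearity: E[X] = 122 · (1/2) = (123 − 1) · (1/2) = 61 ≈ 61.000000.

E[X] = 61 = 61.000000.


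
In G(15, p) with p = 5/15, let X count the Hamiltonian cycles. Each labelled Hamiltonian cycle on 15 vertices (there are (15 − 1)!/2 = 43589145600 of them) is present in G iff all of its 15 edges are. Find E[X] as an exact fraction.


K_15 has (15 − 1)!/2 = 43589145600 labelled Hamiltonian cycles.
For each such Hamiltonian cycle H, let X_H = 1 if all 15 edges of H are present in G. Then P[X_H = 1] = p^{15} = (1/3)^{15} = 1/14348907.
By linearity of expectation: E[X] = Σ_H E[X_H] = 43589145600 · p^{15} = 43589145600 · 1/14348907 = 179379200/59049.
Numerically: E[X] ≈ 3037.8.

E[X] = 43589145600 · (1/3)^{15} = 179379200/59049 ≈ 3037.8.


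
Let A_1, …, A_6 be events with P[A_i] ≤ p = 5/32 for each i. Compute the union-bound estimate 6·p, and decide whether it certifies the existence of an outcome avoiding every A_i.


Union bound: P[∪_{i=1}^{6} A_i] ≤ Σ_i P[A_i] ≤ 6·p = 6·(5/32) = 15/16.
Numerically: 15/16 ≈ 0.9375000.
Is 15/16 < 1? YES.
Since P[∪ A_i] ≤ 15/16 < 1, the complement has P[∩ A_i^c] ≥ 1 − 15/16 = 1/16 > 0, so some outcome avoids every A_i.

6·p = 15/16 ≈ 0.9375000; existence CERTIFIED by the union bound.


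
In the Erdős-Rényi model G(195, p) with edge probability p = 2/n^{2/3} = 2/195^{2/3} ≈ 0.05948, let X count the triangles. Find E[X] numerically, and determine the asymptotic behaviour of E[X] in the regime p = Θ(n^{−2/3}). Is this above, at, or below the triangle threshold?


Number of potential triangles: C(195, 3) = 1216865.
Each occurs with probability p³ ≈ (0.05948)³ ≈ 2.103879e-04.
By linearity: E[X] = C(195, 3)·p³ ≈ 1216865 · 2.103879e-04 ≈ 256.0137.
Since α = 2/3 < 1, p = c/n^{2/3} ≫ 1/n is above the triangle threshold p ~ 1/n. Asymptotically E[X] ~ (c³/6)·n^{3(1−α)} = (2³/6)·n^{1} → ∞; triangles are abundant w.h.p.

E[X] ≈ 256.0137; in regime p = Θ(1/n^{2/3}) E[X] diverges (above the triangle threshold p ~ 1/n).


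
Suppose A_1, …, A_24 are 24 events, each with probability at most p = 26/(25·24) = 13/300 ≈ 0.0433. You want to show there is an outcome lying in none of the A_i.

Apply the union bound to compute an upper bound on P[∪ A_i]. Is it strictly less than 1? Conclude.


Union bound: P[∪_{i=1}^{24} A_i] ≤ Σ_i P[A_i] ≤ 24·p = 24·(13/300) = 26/25.
Numerically: 26/25 ≈ 1.0400.
Is 26/25 < 1? NO.
Since the bound 26/25 is ≥ 1, the union bound is uninformative here; it does NOT by itself certify existence.

24·p = 26/25 ≈ 1.0400; existence NOT certified by the union bound.


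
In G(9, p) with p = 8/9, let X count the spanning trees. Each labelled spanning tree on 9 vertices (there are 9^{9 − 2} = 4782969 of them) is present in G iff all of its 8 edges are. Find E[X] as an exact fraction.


K_9 has 9^{9 − 2} = 4782969 labelled spanning trees.
For each such spanning tree H, let X_H = 1 if all 8 edges of H are present in G. Then P[X_H = 1] = p^{8} = (8/9)^{8} = 16777216/43046721.
By linearity of expectation: E[X] = Σ_H E[X_H] = 4782969 · p^{8} = 4782969 · 16777216/43046721 = 16777216/9.
Numerically: E[X] ≈ 1.864e+06.

E[X] = 4782969 · (8/9)^{8} = 16777216/9 ≈ 1.864e+06.


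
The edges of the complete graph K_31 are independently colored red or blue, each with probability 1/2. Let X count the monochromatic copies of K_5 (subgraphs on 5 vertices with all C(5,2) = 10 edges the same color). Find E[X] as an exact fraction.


Let X = Σ_S X_S over the C(31, 5) = 169911 subsets S of size 5, where X_S = 1 if the K_5 on S is monochromatic.
For a fixed S, the K_5 on S has C(5, 2) = 10 edges. P[all 10 edges red] = (1/2)^10, and likewise for blue, so P[monochromatic] = 2·(1/2)^10 = 2^{1 − 10} = 1/512.
By linearity of expectation: E[X] = C(31, 5) · 2^{1 − 10} = 169911 · 1/512 = 169911/512.
Numerically: E[X] ≈ 331.857422.

E[X] = C(31,5)·2^(1−C(5,2)) = 169911/512 ≈ 331.857422.


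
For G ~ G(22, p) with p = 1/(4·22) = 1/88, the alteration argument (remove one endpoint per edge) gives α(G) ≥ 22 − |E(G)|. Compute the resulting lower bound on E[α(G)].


E[|E(G)|] = C(22, 2)·p = 231 · (1/88) = 21/8.
E[α(G)] ≥ n − E[|E(G)|] = 22 − 21/8 = 155/8.
Numerically: ≈ 19.3750.
(This is only a lower bound; the true E[α(G)] may be larger.)

E[α(G)] ≥ 155/8 ≈ 19.3750.


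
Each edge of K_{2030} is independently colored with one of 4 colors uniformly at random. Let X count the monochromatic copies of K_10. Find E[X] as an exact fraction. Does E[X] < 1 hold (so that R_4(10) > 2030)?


E[X] = C(2030, 10) · 4^{1 − 45} = 320298626039392096327195965 · 4^{−44} = 320298626039392096327195965/309485009821345068724781056.
As a reduced fraction: E[X] = 320298626039392096327195965/309485009821345068724781056 ≈ 1.03494.
Is E[X] < 1? NO.
Since E[X] ≥ 1, the first-moment bound is inconclusive at n = 2030; it does NOT by itself certify R_4(10) > 2030.

E[X] = 320298626039392096327195965/309485009821345068724781056 ≈ 1.03494; E[X] ≥ 1; first-moment method inconclusive here.


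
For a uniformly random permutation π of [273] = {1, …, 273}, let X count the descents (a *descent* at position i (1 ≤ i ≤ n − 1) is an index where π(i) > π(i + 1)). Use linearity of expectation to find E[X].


Write X = Σ X_I over i = 1, …, 272, with X_I the indicator of one descent.
There are 272 indicators.
For each fixed i, the pair (π(i), π(i+1)) is a uniformly random ordered pair of distinct values from {1, …, 273}; by symmetry P[π(i) > π(i+1)] = 1/2.
By linearity: E[X] = 272 · (1/2) = (273 − 1) · (1/2) = 136 ≈ 136.000.

E[X] = 136 = 136.000.


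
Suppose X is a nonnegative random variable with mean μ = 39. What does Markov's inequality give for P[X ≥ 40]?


μ = E[X] = 39, a = 40.
Markov: P[X ≥ 40] ≤ μ/a = (39)/40 = 39/40.
Numerically: ≈ 0.9750.
(Since a = 40 > μ = 39.0000, the bound 39/40 is < 1 and informative.)

P[X ≥ 40] ≤ 39/40 ≈ 0.9750.


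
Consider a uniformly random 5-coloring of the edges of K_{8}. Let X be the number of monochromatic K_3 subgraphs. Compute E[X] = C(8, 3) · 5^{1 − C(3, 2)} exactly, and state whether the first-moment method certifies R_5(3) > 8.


E[X] = C(8, 3) · 5^{1 − 3} = 56 · 5^{−2} = 56/25.
As a reduced fraction: E[X] = 56/25 ≈ 2.2400.
Is E[X] < 1? NO.
Since E[X] ≥ 1, the first-moment bound is inconclusive at n = 8; it does NOT by itself certify R_5(3) > 8.

E[X] = 56/25 ≈ 2.2400; E[X] ≥ 1; first-moment method inconclusive here.


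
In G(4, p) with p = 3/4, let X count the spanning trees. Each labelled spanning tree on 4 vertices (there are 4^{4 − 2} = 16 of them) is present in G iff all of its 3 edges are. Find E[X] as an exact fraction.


K_4 has 4^{4 − 2} = 16 labelled spanning trees.
For each such spanning tree H, let X_H = 1 if all 3 edges of H are present in G. Then P[X_H = 1] = p^{3} = (3/4)^{3} = 27/64.
Summing the indicators: E[X] = Σ_H E[X_H] = 16 · p^{3} = 16 · 27/64 = 27/4.
Numerically: E[X] ≈ 6.75.

E[X] = 16 · (3/4)^{3} = 27/4 ≈ 6.75.


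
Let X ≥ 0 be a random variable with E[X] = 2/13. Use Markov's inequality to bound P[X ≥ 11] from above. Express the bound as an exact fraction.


μ = E[X] = 2/13, a = 11.
Markov: P[X ≥ 11] ≤ μ/a = (2/13)/11 = 2/143.
Numerically: ≈ 0.01399.
(Since a = 11 > μ = 0.15385, the bound 2/143 is < 1 and informative.)

P[X ≥ 11] ≤ 2/143 ≈ 0.01399.


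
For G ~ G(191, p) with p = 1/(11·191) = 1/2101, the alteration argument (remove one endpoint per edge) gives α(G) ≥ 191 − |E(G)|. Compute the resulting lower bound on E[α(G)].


E[|E(G)|] = C(191, 2)·p = 18145 · (1/2101) = 95/11.
E[α(G)] ≥ n − E[|E(G)|] = 191 − 95/11 = 2006/11.
Numerically: ≈ 182.364.
(This is only a lower bound; the true E[α(G)] may be larger.)

E[α(G)] ≥ 2006/11 ≈ 182.364.


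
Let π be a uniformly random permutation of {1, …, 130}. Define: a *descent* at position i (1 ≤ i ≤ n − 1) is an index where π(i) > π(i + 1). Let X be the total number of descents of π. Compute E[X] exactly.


Write X = Σ X_I over i = 1, …, 129, with X_I the indicator of one descent.
There are 129 indicators.
For each fixed i, the pair (π(i), π(i+1)) is a uniformly random ordered pair of distinct values from {1, …, 130}; by symmetry P[π(i) > π(i+1)] = 1/2.
By linearity: E[X] = 129 · (1/2) = (130 − 1) · (1/2) = 129/2 ≈ 64.500.

E[X] = 129/2 = 64.500.


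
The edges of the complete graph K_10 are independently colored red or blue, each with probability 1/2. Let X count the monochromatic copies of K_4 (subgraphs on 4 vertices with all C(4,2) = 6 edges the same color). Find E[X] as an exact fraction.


Let X = Σ_S X_S over the C(10, 4) = 210 subsets S of size 4, where X_S = 1 if the K_4 on S is monochromatic.
For a fixed S, the K_4 on S has C(4, 2) = 6 edges. P[all 6 edges red] = (1/2)^6, and likewise for blue, so P[monochromatic] = 2·(1/2)^6 = 2^{1 − 6} = 1/32.
By linearity of expectation: E[X] = C(10, 4) · 2^{1 − 6} = 210 · 1/32 = 105/16.
Numerically: E[X] ≈ 6.5625.

E[X] = C(10,4)·2^(1−C(4,2)) = 105/16 ≈ 6.5625.
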